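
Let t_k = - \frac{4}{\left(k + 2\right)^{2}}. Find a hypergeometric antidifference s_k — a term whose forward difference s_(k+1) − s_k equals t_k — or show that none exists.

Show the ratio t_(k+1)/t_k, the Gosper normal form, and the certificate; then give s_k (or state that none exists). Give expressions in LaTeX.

not Gosper-summable; s_k does not exist

Step 1: r(k) = (k + 2)**2/(k + 3)**2.
A = k**2 + 4*k + 4, B = k**2 + 6*k + 9, C = 1.
Need (k**2 + 4*k + 4)·f(k+1) − (k**2 + 4*k + 4)·f(k) = 1.
deg f ≤ 0 (via 2,2,0).
Put f(k) = c0: A·f(k+1) − B(k−1)·f(k) − C = -1; need -1 = 0 — inconsistent ⇒ no f, not summable.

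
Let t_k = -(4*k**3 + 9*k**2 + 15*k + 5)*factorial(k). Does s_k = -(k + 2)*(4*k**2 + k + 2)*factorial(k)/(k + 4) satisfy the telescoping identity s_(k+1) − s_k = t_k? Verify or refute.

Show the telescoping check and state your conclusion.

s_(k+1) = -(k + 3)*(4*k**2 + 9*k + 7)*factorial(k + 1)/(k + 5)
s_(k+1) − s_k = -(4*k**5 + 37*k**4 + 126*k**3 + 226*k**2 + 217*k + 64)*factorial(k)/((k + 4)*(k + 5))
(s_(k+1) − s_k) − t_k = 2*(4*k**4 + 25*k**3 + 47*k**2 + 64*k + 18)*factorial(k)/((k + 4)*(k + 5))

Invalid: residual 2*(4*k**4 + 25*k**3 + 47*k**2 + 64*k + 18)*factorial(k)/((k + 4)*(k + 5)) ≠ 0.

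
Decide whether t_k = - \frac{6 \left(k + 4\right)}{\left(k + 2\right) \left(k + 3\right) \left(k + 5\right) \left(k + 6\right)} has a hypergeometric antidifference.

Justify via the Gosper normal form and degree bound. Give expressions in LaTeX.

r(k) = (k + 2)*(k + 5)**2/((k + 4)**2*(k + 7)) after simplifying.
Normal form (A,B,C) = (k + 2, k + 7, k**2 + 8*k + 16).
Key eq: (k + 2)·f(k+1) = (k + 6)·f(k) + (k**2 + 8*k + 16).
Degrees (1,1,2) ⇒ d ≤ 4.
Match coefficients ⇒ f(k) = k*(k + 3)*(k + 4)*(k + 7)/20.
R(k) = B(k−1)·f(k)/C(k) = k*(k + 3)*(k + 6)*(k + 7)/(20*(k + 4)); s_k = R·t_k = 3*k*(-k - 7)/(10*(k**2 + 7*k + 10)).
Verify: 6*(-k - 4)/(k**4 + 16*k**3 + 91*k**2 + 216*k + 180) matches t_k.

Yes. s_k = \frac{3 k \left(- k - 7\right)}{10 \left(k^{2} + 7 k + 10\right)}.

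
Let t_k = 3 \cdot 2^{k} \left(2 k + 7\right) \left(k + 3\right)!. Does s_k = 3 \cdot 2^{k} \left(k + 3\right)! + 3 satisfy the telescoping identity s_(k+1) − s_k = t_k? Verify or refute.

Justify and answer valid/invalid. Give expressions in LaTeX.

valid (s_(k+1) − s_k reduces to t_k)

s_(k+1) = 3*2**(k + 1)*factorial(k + 4) + 3
s_(k+1) − s_k = 3*2**k*(2*k + 7)*factorial(k + 3)
(s_(k+1) − s_k) − t_k = 0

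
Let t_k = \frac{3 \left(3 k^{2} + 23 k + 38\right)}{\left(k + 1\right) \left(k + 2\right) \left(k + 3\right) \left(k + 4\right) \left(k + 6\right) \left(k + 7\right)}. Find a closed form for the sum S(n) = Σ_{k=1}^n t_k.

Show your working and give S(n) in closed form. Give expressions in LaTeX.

Compute t_(k+1)/t_k: get (k + 1)*(k + 6)*(23*k + 3*(k + 1)**2 + 61)/((k + 5)*(k + 8)*(3*k**2 + 23*k + 38)).
Normal form (A,B,C) = (k + 1, k + 8, k**3 + 38*k**2/3 + 51*k + 190/3).
Need (k + 1)·f(k+1) − (k + 7)·f(k) = k**3 + 38*k**2/3 + 51*k + 190/3.
deg f ≤ 6 (via 1,1,3).
Match coefficients ⇒ f(k) = k*(k + 2)*(k + 4)*(k + 5)*(k**2 + 10*k + 27)/54.
R(k) = B(k−1)·f(k)/C(k) = k*(k + 2)*(k + 4)*(k + 7)*(k**2 + 10*k + 27)/(18*(3*k**2 + 23*k + 38)); s_k = R·t_k = k*(k**2 + 10*k + 27)/(6*(k**3 + 10*k**2 + 27*k + 18)).
Check: Δs_k = 3*(3*k**2 + 23*k + 38)/(k**6 + 23*k**5 + 207*k**4 + 925*k**3 + 2144*k**2 + 2412*k + 1008). ✓
Evaluate: s_(n+1) = (n**3 + 13*n**2 + 50*n + 38)/(6*(n**3 + 13*n**2 + 50*n + 56)); subtract s_(1) = 19/168 ⇒ S(n) = 3*n*(n**2 + 13*n + 50)/(56*(n**3 + 13*n**2 + 50*n + 56)).

S(n) = \frac{3 n \left(n^{2} + 13 n + 50\right)}{56 \left(n^{3} + 13 n^{2} + 50 n + 56\right)}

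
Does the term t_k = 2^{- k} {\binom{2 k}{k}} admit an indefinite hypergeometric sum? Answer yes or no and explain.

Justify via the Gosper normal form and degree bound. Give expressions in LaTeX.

No — t_k has no hypergeometric antidifference.

The ratio is (2*k + 1)/(k + 1).
Factor: A=2*k + 1; B=k + 1; C=1.
Solve (2*k + 1)·f(k+1) − (k)·f(k) = 1.
Bound: deg f ≤ -1.
Negative degree bound (-1): no f exists, t_k not Gosper-summable.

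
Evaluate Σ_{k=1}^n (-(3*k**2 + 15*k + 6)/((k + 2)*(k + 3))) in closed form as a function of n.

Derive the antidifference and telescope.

Ratio r(k) = (k + 2)*(5*k + (k + 1)**2 + 7)/((k + 4)*(k**2 + 5*k + 2)).
Normal form (A,B,C) = (k + 2, k + 4, k**2 + 5*k + 2).
Set up (k + 2)·f(k+1) − (k + 3)·f(k) − (k**2 + 5*k + 2) = 0.
Bound: deg f ≤ 2.
Solve for f: f(k) = k**2 (degree 2 ≤ 2).
R(k) = B(k−1)·f(k)/C(k) = k**2*(k + 3)/(k**2 + 5*k + 2); s_k = R·t_k = -3*k**2/(k + 2).
Check: Δs_k = 3*(-k**2 - 5*k - 2)/(k**2 + 5*k + 6). ✓
Telescope: S(n) = s_(n+1) − s_(1) = 3*(-n**2 - 2*n - 1)/(n + 3) − (-1) = n*(-3*n - 5)/(n + 3).

S(n) = n*(-3*n - 5)/(n + 3)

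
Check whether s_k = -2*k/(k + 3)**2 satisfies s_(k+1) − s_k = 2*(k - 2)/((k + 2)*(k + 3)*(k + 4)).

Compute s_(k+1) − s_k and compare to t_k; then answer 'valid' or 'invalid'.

s_(k+1) = 2*(-k - 1)/(k + 4)**2
s_(k+1) − s_k = 2*(k**2 + k - 9)/(k**4 + 14*k**3 + 73*k**2 + 168*k + 144)
(s_(k+1) − s_k) − t_k = 2*(-2*k**2 - 5*k + 6)/(k**5 + 16*k**4 + 101*k**3 + 314*k**2 + 480*k + 288)

Invalid: residual 2*(-2*k**2 - 5*k + 6)/(k**5 + 16*k**4 + 101*k**3 + 314*k**2 + 480*k + 288) ≠ 0.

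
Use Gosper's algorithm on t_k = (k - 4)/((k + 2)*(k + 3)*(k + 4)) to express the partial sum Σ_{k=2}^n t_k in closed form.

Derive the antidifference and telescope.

S(n) = (n**2 - 13*n + 12)/(20*(n**2 + 7*n + 12))

t_(k+1)/t_k = (k - 3)*(k + 2)/((k - 4)*(k + 5)).
Normal form (A,B,C) = (k + 2, k + 5, k - 4).
Key eq: (k + 2)·f(k+1) = (k + 4)·f(k) + (k - 4).
Bound: deg f ≤ 2.
A polynomial solution: f(k) = -k*(k + 11)/6.
R(k) = B(k−1)·f(k)/C(k) = -k*(k + 4)*(k + 11)/(6*(k - 4)); s_k = R·t_k = k*(-k - 11)/(6*(k + 2)*(k + 3)).
s_(k+1) − s_k = (k - 4)/(k**3 + 9*k**2 + 26*k + 24) = t_k.
Σ_(k=2)^n t_k = s_(n+1) − s_(2) = ((-n**2 - 13*n - 12)/(6*(n**2 + 7*n + 12))) − (-13/60), i.e. (n**2 - 13*n + 12)/(20*(n**2 + 7*n + 12)).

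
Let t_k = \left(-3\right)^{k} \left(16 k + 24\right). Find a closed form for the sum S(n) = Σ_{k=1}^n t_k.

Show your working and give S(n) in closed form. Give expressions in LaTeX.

S(n) = 12 \left(-3\right)^{n} n + 21 \left(-3\right)^{n} - 21

t_(k+1)/t_k = 3*(-2*k - 5)/(2*k + 3).
So A=-3 and B=1, with C=k + 3/2.
Key eq: (-3)·f(k+1) = (1)·f(k) + (k + 3/2).
deg f ≤ 1 (via 0,0,1).
A polynomial solution: f(k) = -(4*k + 3)/16.
Certificate R = B(k−1)f/C = -(4*k + 3)/(8*(2*k + 3)) gives s_k = (-3)**k*(-4*k - 3).
Verify: (-3)**k*(16*k + 24) matches t_k.
Evaluate: s_(n+1) = 3*(-3)**n*(4*n + 7); subtract s_(1) = 21 ⇒ S(n) = 12*(-3)**n*n + 21*(-3)**n - 21.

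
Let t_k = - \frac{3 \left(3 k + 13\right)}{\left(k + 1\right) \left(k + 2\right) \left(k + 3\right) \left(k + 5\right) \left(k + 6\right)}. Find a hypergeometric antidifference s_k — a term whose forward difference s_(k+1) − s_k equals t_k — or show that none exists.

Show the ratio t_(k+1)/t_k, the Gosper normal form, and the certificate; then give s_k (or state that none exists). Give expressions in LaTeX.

Compute t_(k+1)/t_k: get (k + 1)*(k + 5)*(3*k + 16)/((k + 4)*(k + 7)*(3*k + 13)).
A = k + 1, B = k + 7, C = k**2 + 25*k/3 + 52/3.
Solve (k + 1)·f(k+1) − (k + 6)·f(k) = k**2 + 25*k/3 + 52/3.
Bound: deg f ≤ 5.
Match coefficients ⇒ f(k) = k*(k + 3)*(k + 4)*(k**2 + 8*k + 17)/30.
Get s_k = R·t_k = 3*k*(-k**2 - 8*k - 17)/(10*(k**3 + 8*k**2 + 17*k + 10)) with R(k) = B(k−1)f(k)/C(k) = k*(k + 3)*(k + 6)*(k**2 + 8*k + 17)/(10*(3*k + 13)).
Δs = 3*(-3*k - 13)/(k**5 + 17*k**4 + 107*k**3 + 307*k**2 + 396*k + 180), as required.

s_k = \frac{3 k \left(- k^{2} - 8 k - 17\right)}{10 \left(k^{3} + 8 k^{2} + 17 k + 10\right)}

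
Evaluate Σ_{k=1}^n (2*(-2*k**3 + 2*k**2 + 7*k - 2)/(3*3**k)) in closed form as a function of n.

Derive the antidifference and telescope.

S(n) = 3**(-n - 1)*(-2*3**n + 2*n**3 + 7*n**2 + 5*n + 2)

Ratio r(k) = (2*k**3 + 4*k**2 - 5*k - 5)/(3*(2*k**3 - 2*k**2 - 7*k + 2)).
A = 1/3, B = 1, C = k**3 - k**2 - 7*k/2 + 1.
f must satisfy (1/3)·f(k+1) − (1)·f(k) = k**3 - k**2 - 7*k/2 + 1.
d = 3 from the (0,0,3) case.
Coefficient equations give f(k) = -3*(2*k**3 + k**2 - 3*k + 2)/4.
So s_k = (B(k−1)f/C)·t_k = (-3*(2*k**3 + k**2 - 3*k + 2)/(2*(2*k**3 - 2*k**2 - 7*k + 2)))·t_k = (2*k**3 + k**2 - 3*k + 2)/3**k.
Verify: 2*(-2*k**3 + 2*k**2 + 7*k - 2)/(3*3**k) matches t_k.
s_(n+1) = 3**(-n - 1)*(2*n**3 + 7*n**2 + 5*n + 2) and s_(1) = 2/3, so S(n) = 3**(-n - 1)*(-2*3**n + 2*n**3 + 7*n**2 + 5*n + 2).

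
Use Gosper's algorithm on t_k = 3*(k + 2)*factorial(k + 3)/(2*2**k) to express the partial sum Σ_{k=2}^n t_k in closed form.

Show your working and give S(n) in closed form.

Ratio r(k) = (k + 3)*(k + 4)/(2*(k + 2)).
Normal form (A,B,C) = (k/2 + 2, 1, k + 2).
Set up (k/2 + 2)·f(k+1) − (1)·f(k) − (k + 2) = 0.
From deg A=1, deg B=0, deg C=1: d=0.
Solving with deg f ≤ 0: f(k) = 2.
So s_k = (B(k−1)f/C)·t_k = (2/(k + 2))·t_k = 3*factorial(k + 3)/2**k.
Check: Δs_k = 3*(k + 2)*factorial(k + 3)/(2*2**k). ✓
s_(n+1) = 3*2**(-n - 1)*factorial(n + 4) and s_(2) = 90, so S(n) = -90 + 3*factorial(n + 4)/(2*2**n).

S(n) = -90 + 3*factorial(n + 4)/(2*2**n)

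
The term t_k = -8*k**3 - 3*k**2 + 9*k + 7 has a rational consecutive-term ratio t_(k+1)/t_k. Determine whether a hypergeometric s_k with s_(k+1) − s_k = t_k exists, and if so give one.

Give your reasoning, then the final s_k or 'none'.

The ratio is (8*k**3 + 27*k**2 + 21*k - 5)/(8*k**3 + 3*k**2 - 9*k - 7).
A = 1, B = 1, C = k**3 + 3*k**2/8 - 9*k/8 - 7/8.
Solve (1)·f(k+1) − (1)·f(k) = k**3 + 3*k**2/8 - 9*k/8 - 7/8.
d = 4 from the (0,0,3) case.
Coefficient equations give f(k) = k*(2*k**3 - 3*k**2 - 4*k - 2)/8.
Certificate R = B(k−1)f/C = k*(2*k**3 - 3*k**2 - 4*k - 2)/(8*k**3 + 3*k**2 - 9*k - 7) gives s_k = k*(-2*k**3 + 3*k**2 + 4*k + 2).
s_(k+1) − s_k = -8*k**3 - 3*k**2 + 9*k + 7 = t_k.

s_k = k*(-2*k**3 + 3*k**2 + 4*k + 2)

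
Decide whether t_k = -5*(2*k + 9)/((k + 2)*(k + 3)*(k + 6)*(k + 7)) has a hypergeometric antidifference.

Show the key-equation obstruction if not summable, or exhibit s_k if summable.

Step 1: r(k) = (k + 2)*(k + 6)*(2*k + 11)/((k + 4)*(k + 8)*(2*k + 9)).
Take A(k)=k + 2, B(k)=k + 8, C(k)=k**3 + 27*k**2/2 + 121*k/2 + 90.
f must satisfy (k + 2)·f(k+1) − (k + 7)·f(k) = k**3 + 27*k**2/2 + 121*k/2 + 90.
From deg A=1, deg B=1, deg C=3: d=5.
Solving with deg f ≤ 5: f(k) = k*(k + 3)*(k + 4)*(k + 5)*(k + 8)/24.
Certificate R = B(k−1)f/C = k*(k + 3)*(k + 7)*(k + 8)/(12*(2*k + 9)) gives s_k = 5*k*(-k - 8)/(12*(k**2 + 8*k + 12)).
Verify: 5*(-2*k - 9)/(k**4 + 18*k**3 + 113*k**2 + 288*k + 252) matches t_k.

Yes. s_k = 5*k*(-k - 8)/(12*(k**2 + 8*k + 12)).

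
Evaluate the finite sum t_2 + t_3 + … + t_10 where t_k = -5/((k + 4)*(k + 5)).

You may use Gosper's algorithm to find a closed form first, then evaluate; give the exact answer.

Σ = -1/2

The ratio is (k + 4)/(k + 6).
Factor: A=k + 4; B=k + 6; C=1.
Key eq: (k + 4)·f(k+1) = (k + 5)·f(k) + (1).
deg f ≤ 1 (via 1,1,0).
Solving with deg f ≤ 1: f(k) = k/4.
Then R = B(k−1)f/C = k*(k + 5)/4, so s_k = R(k)·t_k = -5*k/(4*k + 16).
Check: Δs_k = -5/(k**2 + 9*k + 20). ✓
Telescoping: Σ = s_(11) − s_(2) = -11/12 − (-5/12) = -1/2.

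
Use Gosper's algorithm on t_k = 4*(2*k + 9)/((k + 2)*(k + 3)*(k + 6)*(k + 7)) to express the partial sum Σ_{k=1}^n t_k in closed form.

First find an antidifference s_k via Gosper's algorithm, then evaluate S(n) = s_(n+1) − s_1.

S(n) = 4*n*(n + 10)/(21*(n**2 + 10*n + 21))

r(k) = (k + 2)*(k + 6)*(2*k + 11)/((k + 4)*(k + 8)*(2*k + 9)) after simplifying.
Factor: A=k + 2; B=k + 8; C=k**3 + 27*k**2/2 + 121*k/2 + 90.
Key eq: (k + 2)·f(k+1) = (k + 7)·f(k) + (k**3 + 27*k**2/2 + 121*k/2 + 90).
deg f ≤ 5 (via 1,1,3).
Solving with deg f ≤ 5: f(k) = k*(k + 3)*(k + 4)*(k + 5)*(k + 8)/24.
Certificate R = B(k−1)f/C = k*(k + 3)*(k + 7)*(k + 8)/(12*(2*k + 9)) gives s_k = k*(k + 8)/(3*(k**2 + 8*k + 12)).
s_(k+1) − s_k = 4*(2*k + 9)/(k**4 + 18*k**3 + 113*k**2 + 288*k + 252) = t_k.
Telescope: S(n) = s_(n+1) − s_(1) = (n**2 + 10*n + 9)/(3*(n**2 + 10*n + 21)) − (1/7) = 4*n*(n + 10)/(21*(n**2 + 10*n + 21)).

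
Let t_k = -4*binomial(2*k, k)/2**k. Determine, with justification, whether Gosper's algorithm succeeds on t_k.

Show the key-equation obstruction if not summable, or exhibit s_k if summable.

No — key equation has no polynomial f.

Step 1: r(k) = (2*k + 1)/(k + 1).
Normal form (A,B,C) = (2*k + 1, k + 1, 1).
Solve (2*k + 1)·f(k+1) − (k)·f(k) = 1.
From deg A=1, deg B=1, deg C=0: d=-1.
Bound -1 < 0, so the key equation has no polynomial solution.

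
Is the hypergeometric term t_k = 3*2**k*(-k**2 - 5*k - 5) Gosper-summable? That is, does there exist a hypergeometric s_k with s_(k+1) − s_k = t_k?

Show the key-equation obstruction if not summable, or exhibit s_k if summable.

Ratio r(k) = 2*(k**2 + 7*k + 11)/(k**2 + 5*k + 5).
A = 2, B = 1, C = k**2 + 5*k + 5.
f must satisfy (2)·f(k+1) − (1)·f(k) = k**2 + 5*k + 5.
Degrees (0,0,2) ⇒ d ≤ 2.
Match coefficients ⇒ f(k) = k**2 + k + 1.
So s_k = (B(k−1)f/C)·t_k = ((k**2 + k + 1)/(k**2 + 5*k + 5))·t_k = 3*2**k*(-k**2 - k - 1).
Verify: 3*2**k*(-k**2 - 5*k - 5) matches t_k.

Yes. s_k = 3*2**k*(-k**2 - k - 1).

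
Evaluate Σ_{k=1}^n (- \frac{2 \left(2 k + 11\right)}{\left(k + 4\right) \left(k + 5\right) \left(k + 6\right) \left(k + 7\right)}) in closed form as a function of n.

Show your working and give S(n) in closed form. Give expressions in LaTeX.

S(n) = \frac{2 n \left(- n - 12\right)}{35 \left(n^{2} + 12 n + 35\right)}

Step 1: r(k) = (k + 4)*(2*k + 13)/((k + 8)*(2*k + 11)).
So A=k + 4 and B=k + 8, with C=k + 11/2.
f must satisfy (k + 4)·f(k+1) − (k + 7)·f(k) = k + 11/2.
deg f ≤ 3 (via 1,1,1).
Solve for f: f(k) = k*(k + 5)*(k + 10)/48 (degree 3 ≤ 3).
Get s_k = R·t_k = k*(-k - 10)/(12*(k**2 + 10*k + 24)) with R(k) = B(k−1)f(k)/C(k) = k*(k + 5)*(k + 7)*(k + 10)/(24*(2*k + 11)).
Check: Δs_k = 2*(-2*k - 11)/(k**4 + 22*k**3 + 179*k**2 + 638*k + 840). ✓
s_(n+1) = (-n**2 - 12*n - 11)/(12*(n**2 + 12*n + 35)) and s_(1) = -11/420, so S(n) = 2*n*(-n - 12)/(35*(n**2 + 12*n + 35)).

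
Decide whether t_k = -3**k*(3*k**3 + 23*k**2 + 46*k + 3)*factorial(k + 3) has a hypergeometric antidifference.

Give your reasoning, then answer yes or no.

Step 1: r(k) = 3*(3*k**4 + 44*k**3 + 229*k**2 + 479*k + 300)/(3*k**3 + 23*k**2 + 46*k + 3).
Take A(k)=3*k + 12, B(k)=1, C(k)=k**3 + 23*k**2/3 + 46*k/3 + 1.
Key eq: (3*k + 12)·f(k+1) = (1)·f(k) + (k**3 + 23*k**2/3 + 46*k/3 + 1).
deg f ≤ 2 (via 1,0,3).
Match coefficients ⇒ f(k) = (k - 1)*(k + 3)/3.
Certificate R = B(k−1)f/C = (k - 1)*(k + 3)/(3*k**3 + 23*k**2 + 46*k + 3) gives s_k = -3**k*(k - 1)*(k + 3)*factorial(k + 3).
Δs = -3**k*(3*k**3 + 23*k**2 + 46*k + 3)*factorial(k + 3), as required.

Yes. s_k = -3**k*(k - 1)*(k + 3)*factorial(k + 3).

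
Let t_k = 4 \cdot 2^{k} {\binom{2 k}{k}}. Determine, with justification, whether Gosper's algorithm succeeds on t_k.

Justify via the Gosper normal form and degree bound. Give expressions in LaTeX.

No. Not Gosper-summable.

r(k) = 4*(2*k + 1)/(k + 1) after simplifying.
Normal form (A,B,C) = (8*k + 4, k + 1, 1).
Solve (8*k + 4)·f(k+1) − (k)·f(k) = 1.
deg f ≤ -1 (via 1,1,0).
d = -1 < 0 ⇒ no nonzero polynomial f; not summable.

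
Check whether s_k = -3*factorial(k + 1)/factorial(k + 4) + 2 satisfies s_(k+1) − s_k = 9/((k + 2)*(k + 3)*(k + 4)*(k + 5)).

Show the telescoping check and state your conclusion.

s_(k+1) = -3*factorial(k + 2)/factorial(k + 5) + 2
s_(k+1) − s_k = 9/((k + 2)*(k + 3)*(k + 4)*(k + 5))
(s_(k+1) − s_k) − t_k = 0

valid; difference matches t_k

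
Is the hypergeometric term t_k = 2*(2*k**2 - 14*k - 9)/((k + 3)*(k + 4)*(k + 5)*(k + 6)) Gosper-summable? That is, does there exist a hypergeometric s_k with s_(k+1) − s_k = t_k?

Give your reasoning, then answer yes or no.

Compute t_(k+1)/t_k: get (2*k**3 - 4*k**2 - 51*k - 63)/(2*k**3 - 107*k - 63).
Factor: A=k + 3; B=k + 7; C=k**2 - 7*k - 9/2.
Solve (k + 3)·f(k+1) − (k + 6)·f(k) = k**2 - 7*k - 9/2.
Bound: deg f ≤ 3.
Solving with deg f ≤ 3: f(k) = -k*(k**2 + 132*k + 47)/120.
So s_k = (B(k−1)f/C)·t_k = (-k*(k + 6)*(k**2 + 132*k + 47)/(60*(2*k**2 - 14*k - 9)))·t_k = k*(-k**2 - 132*k - 47)/(30*(k + 3)*(k + 4)*(k + 5)).
Verify: 2*(2*k**2 - 14*k - 9)/(k**4 + 18*k**3 + 119*k**2 + 342*k + 360) matches t_k.

Yes. s_k = k*(-k**2 - 132*k - 47)/(30*(k + 3)*(k + 4)*(k + 5)).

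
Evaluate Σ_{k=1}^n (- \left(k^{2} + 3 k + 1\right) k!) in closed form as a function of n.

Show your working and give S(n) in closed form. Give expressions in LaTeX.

S(n) = - n^{2} n! - 4 n n! - 3 n! + 3

The ratio is (k + 1)*(3*k + (k + 1)**2 + 4)/(k**2 + 3*k + 1).
Take A(k)=k + 1, B(k)=1, C(k)=k**2 + 3*k + 1.
Need (k + 1)·f(k+1) − (1)·f(k) = k**2 + 3*k + 1.
From deg A=1, deg B=0, deg C=2: d=1.
A polynomial solution: f(k) = k + 2.
R(k) = B(k−1)·f(k)/C(k) = (k + 2)/(k**2 + 3*k + 1); s_k = R·t_k = -(k + 2)*factorial(k).
Check: Δs_k = -(k**2 + 3*k + 1)*factorial(k). ✓
Evaluate: s_(n+1) = -(n + 3)*factorial(n + 1); subtract s_(1) = -3 ⇒ S(n) = -n**2*factorial(n) - 4*n*factorial(n) - 3*factorial(n) + 3.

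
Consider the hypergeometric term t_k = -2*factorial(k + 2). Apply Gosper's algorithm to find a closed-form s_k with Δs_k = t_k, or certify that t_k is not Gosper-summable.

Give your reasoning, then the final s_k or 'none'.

none (Gosper's algorithm certifies no s_k)

t_(k+1)/t_k = k + 3.
Normal form (A,B,C) = (k + 3, 1, 1).
Set up (k + 3)·f(k+1) − (1)·f(k) − (1) = 0.
d = -1 from the (1,0,0) case.
deg f ≤ -1 is impossible — no certificate.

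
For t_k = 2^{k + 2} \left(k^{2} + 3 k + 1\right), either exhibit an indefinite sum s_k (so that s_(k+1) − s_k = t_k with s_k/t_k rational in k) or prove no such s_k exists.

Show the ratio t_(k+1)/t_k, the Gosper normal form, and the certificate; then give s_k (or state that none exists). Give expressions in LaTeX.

s_k = 2^{k + 2} \left(k^{2} - k + 1\right)

t_(k+1)/t_k = 2*(k**2 + 5*k + 5)/(k**2 + 3*k + 1).
Factor: A=2; B=1; C=k**2 + 3*k + 1.
Set up (2)·f(k+1) − (1)·f(k) − (k**2 + 3*k + 1) = 0.
Bound: deg f ≤ 2.
Solve for f: f(k) = k**2 - k + 1 (degree 2 ≤ 2).
Then R = B(k−1)f/C = (k**2 - k + 1)/(k**2 + 3*k + 1), so s_k = R(k)·t_k = 2**(k + 2)*(k**2 - k + 1).
Check: Δs_k = 2**(k + 2)*(k**2 + 3*k + 1). ✓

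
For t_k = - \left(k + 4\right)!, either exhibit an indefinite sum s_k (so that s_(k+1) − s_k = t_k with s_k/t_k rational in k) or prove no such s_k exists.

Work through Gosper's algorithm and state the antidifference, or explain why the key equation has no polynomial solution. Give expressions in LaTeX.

not Gosper-summable; s_k does not exist

The ratio is k + 5.
Factor: A=k + 5; B=1; C=1.
Need (k + 5)·f(k+1) − (1)·f(k) = 1.
From deg A=1, deg B=0, deg C=0: d=-1.
Bound -1 < 0, so the key equation has no polynomial solution.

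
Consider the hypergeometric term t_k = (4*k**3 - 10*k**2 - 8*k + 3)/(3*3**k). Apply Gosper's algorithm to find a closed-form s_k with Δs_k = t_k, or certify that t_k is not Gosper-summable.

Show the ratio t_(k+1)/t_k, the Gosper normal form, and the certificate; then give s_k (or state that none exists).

s_k = k*(-2*k**2 + 2*k + 3)/3**k

Ratio r(k) = (4*k**3 + 2*k**2 - 16*k - 11)/(3*(4*k**3 - 10*k**2 - 8*k + 3)).
A = 1/3, B = 1, C = k**3 - 5*k**2/2 - 2*k + 3/4.
Set up (1/3)·f(k+1) − (1)·f(k) − (k**3 - 5*k**2/2 - 2*k + 3/4) = 0.
Degrees (0,0,3) ⇒ d ≤ 3.
A polynomial solution: f(k) = -3*k*(2*k**2 - 2*k - 3)/4.
So s_k = (B(k−1)f/C)·t_k = (-3*k*(2*k**2 - 2*k - 3)/(4*k**3 - 10*k**2 - 8*k + 3))·t_k = k*(-2*k**2 + 2*k + 3)/3**k.
Δs = (4*k**3 - 10*k**2 - 8*k + 3)/(3*3**k), as required.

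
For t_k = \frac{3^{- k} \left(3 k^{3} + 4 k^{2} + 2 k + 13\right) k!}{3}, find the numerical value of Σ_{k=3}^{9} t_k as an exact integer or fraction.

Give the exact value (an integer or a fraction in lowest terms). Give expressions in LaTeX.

Compute t_(k+1)/t_k: get (3*k**4 + 16*k**3 + 32*k**2 + 41*k + 22)/(3*(3*k**3 + 4*k**2 + 2*k + 13)).
Gosper form: A/B · C(k+1)/C(k) with A=k/3 + 1/3, B=1, C=k**3 + 4*k**2/3 + 2*k/3 + 13/3.
Set up (k/3 + 1/3)·f(k+1) − (1)·f(k) − (k**3 + 4*k**2/3 + 2*k/3 + 13/3) = 0.
deg f ≤ 2 (via 1,0,3).
Match coefficients ⇒ f(k) = 3*k**2 + 4*k - 3.
Certificate R = B(k−1)f/C = 3*(3*k**2 + 4*k - 3)/(3*k**3 + 4*k**2 + 2*k + 13) gives s_k = (3*k**2 + 4*k - 3)*factorial(k)/3**k.
s_(k+1) − s_k = (3*k**3 + 4*k**2 + 2*k + 13)*factorial(k)/(3*3**k) = t_k.
Σ_(k=3)^(9) t_k = s_(10) − s_(3) = 15097600/729 − (8) = 15091768/729.

Σ = 15091768/729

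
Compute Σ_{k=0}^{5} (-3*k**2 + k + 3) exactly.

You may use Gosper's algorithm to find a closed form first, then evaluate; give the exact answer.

Σ = -132

The ratio is (k - 3*(k + 1)**2 + 4)/(-3*k**2 + k + 3).
So A=1 and B=1, with C=k**2 - k/3 - 1.
Set up (1)·f(k+1) − (1)·f(k) − (k**2 - k/3 - 1) = 0.
Degrees (0,0,2) ⇒ d ≤ 3.
Solve for f: f(k) = k*(k**2 - 2*k - 2)/3 (degree 3 ≤ 3).
So s_k = (B(k−1)f/C)·t_k = (k*(k**2 - 2*k - 2)/(3*k**2 - k - 3))·t_k = k*(-k**2 + 2*k + 2).
Check: Δs_k = -3*k**2 + k + 3. ✓
Evaluate s at k=6 and k=0: -132 and 0; difference -132.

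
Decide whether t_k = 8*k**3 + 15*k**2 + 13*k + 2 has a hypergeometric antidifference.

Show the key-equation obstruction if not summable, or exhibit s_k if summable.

Yes. s_k = k*(2*k**3 + k**2 + k - 2).

t_(k+1)/t_k = (8*k**3 + 39*k**2 + 67*k + 38)/(8*k**3 + 15*k**2 + 13*k + 2).
So A=1 and B=1, with C=k**3 + 15*k**2/8 + 13*k/8 + 1/4.
Set up (1)·f(k+1) − (1)·f(k) − (k**3 + 15*k**2/8 + 13*k/8 + 1/4) = 0.
deg f ≤ 4 (via 0,0,3).
A polynomial solution: f(k) = k*(2*k**3 + k**2 + k - 2)/8.
Get s_k = R·t_k = k*(2*k**3 + k**2 + k - 2) with R(k) = B(k−1)f(k)/C(k) = k*(2*k**3 + k**2 + k - 2)/(8*k**3 + 15*k**2 + 13*k + 2).
s_(k+1) − s_k = 8*k**3 + 15*k**2 + 13*k + 2 = t_k.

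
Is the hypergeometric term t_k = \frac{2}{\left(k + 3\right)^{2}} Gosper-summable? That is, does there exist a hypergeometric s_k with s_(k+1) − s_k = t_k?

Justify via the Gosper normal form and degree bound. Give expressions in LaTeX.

r(k) = (k + 3)**2/(k + 4)**2 after simplifying.
Normal form (A,B,C) = (k**2 + 6*k + 9, k**2 + 8*k + 16, 1).
f must satisfy (k**2 + 6*k + 9)·f(k+1) − (k**2 + 6*k + 9)·f(k) = 1.
Bound: deg f ≤ 0.
Generic f = c0 gives residual -1; -1 = 0 cannot hold, so t_k is not Gosper-summable.

No; the coefficient equations for f are inconsistent.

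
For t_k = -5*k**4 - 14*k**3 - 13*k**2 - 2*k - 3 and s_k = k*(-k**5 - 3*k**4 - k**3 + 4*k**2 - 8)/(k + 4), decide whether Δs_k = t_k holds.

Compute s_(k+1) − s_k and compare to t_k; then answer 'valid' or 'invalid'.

Invalid: residual 2*(4*k**5 + 33*k**4 + 70*k**3 + 56*k**2 + 7*k + 12)/(k**2 + 9*k + 20) ≠ 0.

s_(k+1) = -(k + 1)*((k + 1)**5 + 3*(k + 1)**4 + (k + 1)**3 - 4*(k + 1)**2 + 8)/(k + 5)
s_(k+1) − s_k = (-5*k**6 - 51*k**5 - 173*k**4 - 259*k**3 - 169*k**2 - 53*k - 36)/(k**2 + 9*k + 20)
(s_(k+1) − s_k) − t_k = 2*(4*k**5 + 33*k**4 + 70*k**3 + 56*k**2 + 7*k + 12)/(k**2 + 9*k + 20)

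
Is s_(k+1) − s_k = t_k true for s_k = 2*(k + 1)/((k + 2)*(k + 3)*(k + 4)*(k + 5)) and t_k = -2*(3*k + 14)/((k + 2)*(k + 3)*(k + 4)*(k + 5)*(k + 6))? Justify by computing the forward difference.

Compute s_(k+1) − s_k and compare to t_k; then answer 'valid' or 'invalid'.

Invalid: residual 24/(k**5 + 20*k**4 + 155*k**3 + 580*k**2 + 1044*k + 720) ≠ 0.

s_(k+1) = 2*(k + 2)/((k + 3)*(k + 4)*(k + 5)*(k + 6))
s_(k+1) − s_k = 2*(-3*k - 2)/(k**5 + 20*k**4 + 155*k**3 + 580*k**2 + 1044*k + 720)
(s_(k+1) − s_k) − t_k = 24/(k**5 + 20*k**4 + 155*k**3 + 580*k**2 + 1044*k + 720)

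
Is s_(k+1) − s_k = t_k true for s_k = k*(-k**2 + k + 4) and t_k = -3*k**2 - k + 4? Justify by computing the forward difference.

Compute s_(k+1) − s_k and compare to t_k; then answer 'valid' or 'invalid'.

Valid: the claim telescopes to t_k.

s_(k+1) = (k + 1)*(k - (k + 1)**2 + 5)
s_(k+1) − s_k = -3*k**2 - k + 4
(s_(k+1) − s_k) − t_k = 0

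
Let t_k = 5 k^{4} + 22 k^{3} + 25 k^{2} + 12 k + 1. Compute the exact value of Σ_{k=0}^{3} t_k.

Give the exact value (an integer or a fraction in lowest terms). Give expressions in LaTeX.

Σ = 1708

r(k) = (5*k**4 + 42*k**3 + 121*k**2 + 148*k + 65)/(5*k**4 + 22*k**3 + 25*k**2 + 12*k + 1) after simplifying.
Normal form (A,B,C) = (1, 1, k**4 + 22*k**3/5 + 5*k**2 + 12*k/5 + 1/5).
Solve (1)·f(k+1) − (1)·f(k) = k**4 + 22*k**3/5 + 5*k**2 + 12*k/5 + 1/5.
Bound: deg f ≤ 5.
Coefficient equations give f(k) = k*(k**4 + 3*k**3 - k**2 - k - 1)/5.
Get s_k = R·t_k = k*(k**4 + 3*k**3 - k**2 - k - 1) with R(k) = B(k−1)f(k)/C(k) = k*(k**4 + 3*k**3 - k**2 - k - 1)/(5*k**4 + 22*k**3 + 25*k**2 + 12*k + 1).
s_(k+1) − s_k = 5*k**4 + 22*k**3 + 25*k**2 + 12*k + 1 = t_k.
Sum = s_(4) − s_(0); s_(4) = 1708, s_(0) = 0 ⇒ 1708.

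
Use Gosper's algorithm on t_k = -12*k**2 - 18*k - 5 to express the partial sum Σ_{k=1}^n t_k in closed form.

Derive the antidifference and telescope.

t_(k+1)/t_k = (12*k**2 + 42*k + 35)/(12*k**2 + 18*k + 5).
Factor: A=1; B=1; C=k**2 + 3*k/2 + 5/12.
Solve (1)·f(k+1) − (1)·f(k) = k**2 + 3*k/2 + 5/12.
Degrees (0,0,2) ⇒ d ≤ 3.
Solving with deg f ≤ 3: f(k) = k*(4*k**2 + 3*k - 2)/12.
So s_k = (B(k−1)f/C)·t_k = (k*(4*k**2 + 3*k - 2)/(12*k**2 + 18*k + 5))·t_k = k*(-4*k**2 - 3*k + 2).
Check: Δs_k = -12*k**2 - 18*k - 5. ✓
Evaluate: s_(n+1) = -4*n**3 - 15*n**2 - 16*n - 5; subtract s_(1) = -5 ⇒ S(n) = n*(-4*n**2 - 15*n - 16).

S(n) = n*(-4*n**2 - 15*n - 16)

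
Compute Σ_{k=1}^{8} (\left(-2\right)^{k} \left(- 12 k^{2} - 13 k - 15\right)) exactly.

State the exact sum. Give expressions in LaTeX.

r(k) = 2*(-12*k**2 - 37*k - 40)/(12*k**2 + 13*k + 15) after simplifying.
Gosper form: A/B · C(k+1)/C(k) with A=-2, B=1, C=k**2 + 13*k/12 + 5/4.
Need (-2)·f(k+1) − (1)·f(k) = k**2 + 13*k/12 + 5/4.
Bound: deg f ≤ 2.
A polynomial solution: f(k) = -(4*k**2 - k + 3)/12.
R(k) = B(k−1)·f(k)/C(k) = -(4*k**2 - k + 3)/(12*k**2 + 13*k + 15); s_k = R·t_k = (-2)**k*(4*k**2 - k + 3).
Δs = (-2)**k*(-12*k**2 - 13*k - 15), as required.
Σ_(k=1)^(8) t_k = s_(9) − s_(1) = -162816 − (-12) = -162804.

Σ = -162804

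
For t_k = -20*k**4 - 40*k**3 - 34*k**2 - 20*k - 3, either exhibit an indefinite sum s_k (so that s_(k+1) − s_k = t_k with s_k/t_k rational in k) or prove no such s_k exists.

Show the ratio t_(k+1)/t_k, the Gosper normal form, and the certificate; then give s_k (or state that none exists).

s_k = k*(-4*k**4 + 2*k**2 - 3*k + 2)

Ratio r(k) = (20*k**4 + 120*k**3 + 274*k**2 + 288*k + 117)/(20*k**4 + 40*k**3 + 34*k**2 + 20*k + 3).
Factor: A=1; B=1; C=k**4 + 2*k**3 + 17*k**2/10 + k + 3/20.
Key eq: (1)·f(k+1) = (1)·f(k) + (k**4 + 2*k**3 + 17*k**2/10 + k + 3/20).
Bound: deg f ≤ 5.
Solving with deg f ≤ 5: f(k) = k*(4*k**4 - 2*k**2 + 3*k - 2)/20.
Get s_k = R·t_k = k*(-4*k**4 + 2*k**2 - 3*k + 2) with R(k) = B(k−1)f(k)/C(k) = k*(4*k**4 - 2*k**2 + 3*k - 2)/(20*k**4 + 40*k**3 + 34*k**2 + 20*k + 3).
s_(k+1) − s_k = -20*k**4 - 40*k**3 - 34*k**2 - 20*k - 3 = t_k.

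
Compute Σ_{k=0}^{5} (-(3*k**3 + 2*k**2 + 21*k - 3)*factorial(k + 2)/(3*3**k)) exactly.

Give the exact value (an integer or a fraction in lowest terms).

Σ = -393592/81

Ratio r(k) = (3*k**4 + 20*k**3 + 67*k**2 + 125*k + 69)/(3*(3*k**3 + 2*k**2 + 21*k - 3)).
Gosper form: A/B · C(k+1)/C(k) with A=k/3 + 1, B=1, C=k**3 + 2*k**2/3 + 7*k - 1.
Set up (k/3 + 1)·f(k+1) − (1)·f(k) − (k**3 + 2*k**2/3 + 7*k - 1) = 0.
d = 2 from the (1,0,3) case.
Match coefficients ⇒ f(k) = 3*k**2 - 4*k + 4.
So s_k = (B(k−1)f/C)·t_k = (3*(3*k**2 - 4*k + 4)/(3*k**3 + 2*k**2 + 21*k - 3))·t_k = -(3*k**2 - 4*k + 4)*factorial(k + 2)/3**k.
Verify: -(3*k**3 + 2*k**2 + 21*k - 3)*factorial(k + 2)/(3*3**k) matches t_k.
Telescoping: Σ = s_(6) − s_(0) = -394240/81 − (-8) = -393592/81.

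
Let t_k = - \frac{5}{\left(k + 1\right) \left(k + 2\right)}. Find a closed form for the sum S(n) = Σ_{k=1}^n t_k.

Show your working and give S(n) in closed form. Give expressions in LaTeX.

Ratio r(k) = (k + 1)/(k + 3).
Normal form (A,B,C) = (k + 1, k + 3, 1).
f must satisfy (k + 1)·f(k+1) − (k + 2)·f(k) = 1.
d = 1 from the (1,1,0) case.
A polynomial solution: f(k) = k.
Certificate R = B(k−1)f/C = k*(k + 2) gives s_k = -5*k/(k + 1).
s_(k+1) − s_k = -5/(k**2 + 3*k + 2) = t_k.
Σ_(k=1)^n t_k = s_(n+1) − s_(1) = (5*(-n - 1)/(n + 2)) − (-5/2), i.e. -5*n/(2*n + 4).

S(n) = - \frac{5 n}{2 n + 4}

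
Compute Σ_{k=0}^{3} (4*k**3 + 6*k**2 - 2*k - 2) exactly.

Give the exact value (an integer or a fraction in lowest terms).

Step 1: r(k) = (2*k**3 + 9*k**2 + 11*k + 3)/(2*k**3 + 3*k**2 - k - 1).
Gosper form: A/B · C(k+1)/C(k) with A=1, B=1, C=k**3 + 3*k**2/2 - k/2 - 1/2.
Key eq: (1)·f(k+1) = (1)·f(k) + (k**3 + 3*k**2/2 - k/2 - 1/2).
Degrees (0,0,3) ⇒ d ≤ 4.
Solving with deg f ≤ 4: f(k) = k**2*(k**2 - 3)/4.
Then R = B(k−1)f/C = k**2*(k**2 - 3)/(2*(2*k + 1)*(k**2 + k - 1)), so s_k = R(k)·t_k = k**2*(k**2 - 3).
Verify: 4*k**3 + 6*k**2 - 2*k - 2 matches t_k.
Evaluate s at k=4 and k=0: 208 and 0; difference 208.

Σ = 208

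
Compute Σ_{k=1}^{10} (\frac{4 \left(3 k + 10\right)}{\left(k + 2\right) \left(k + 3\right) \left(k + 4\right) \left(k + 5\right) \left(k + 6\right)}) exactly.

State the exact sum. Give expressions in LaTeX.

r(k) = (k + 2)*(3*k + 13)/((k + 7)*(3*k + 10)) after simplifying.
Factor: A=k + 2; B=k + 7; C=k + 10/3.
Set up (k + 2)·f(k+1) − (k + 6)·f(k) − (k + 10/3) = 0.
Bound: deg f ≤ 4.
Solve for f: f(k) = k*(k + 3)*(k**2 + 11*k + 38)/120 (degree 4 ≤ 4).
Get s_k = R·t_k = k*(k**2 + 11*k + 38)/(10*(k**3 + 11*k**2 + 38*k + 40)) with R(k) = B(k−1)f(k)/C(k) = k*(k + 3)*(k + 6)*(k**2 + 11*k + 38)/(40*(3*k + 10)).
Δs = 4*(3*k + 10)/(k**5 + 20*k**4 + 155*k**3 + 580*k**2 + 1044*k + 720), as required.
Σ_(k=1)^(10) t_k = s_(11) − s_(1) = 77/780 − (1/18) = 101/2340.

Σ = 101/2340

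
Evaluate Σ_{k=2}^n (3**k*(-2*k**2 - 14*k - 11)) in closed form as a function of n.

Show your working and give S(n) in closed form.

r(k) = 3*(2*k**2 + 18*k + 27)/(2*k**2 + 14*k + 11) after simplifying.
Take A(k)=3, B(k)=1, C(k)=k**2 + 7*k + 11/2.
Solve (3)·f(k+1) − (1)·f(k) = k**2 + 7*k + 11/2.
Bound: deg f ≤ 2.
Solve for f: f(k) = (k**2 + 4*k - 2)/2 (degree 2 ≤ 2).
R(k) = B(k−1)·f(k)/C(k) = (k**2 + 4*k - 2)/(2*k**2 + 14*k + 11); s_k = R·t_k = 3**k*(-k**2 - 4*k + 2).
Verify: 3**k*(-2*k**2 - 14*k - 11) matches t_k.
Telescope: S(n) = s_(n+1) − s_(2) = 3**(n + 1)*(-n**2 - 6*n - 3) − (-90) = -3*3**n*n**2 - 18*3**n*n - 9*3**n + 90.

S(n) = -3*3**n*n**2 - 18*3**n*n - 9*3**n + 90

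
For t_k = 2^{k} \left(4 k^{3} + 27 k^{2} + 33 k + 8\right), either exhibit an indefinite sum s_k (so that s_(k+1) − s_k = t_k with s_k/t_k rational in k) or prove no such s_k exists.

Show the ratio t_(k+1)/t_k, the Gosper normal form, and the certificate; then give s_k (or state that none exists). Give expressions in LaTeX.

s_k = 2^{k} k \left(4 k^{2} + 3 k - 3\right)

r(k) = 2*(4*k**3 + 39*k**2 + 99*k + 72)/(4*k**3 + 27*k**2 + 33*k + 8) after simplifying.
Gosper form: A/B · C(k+1)/C(k) with A=2, B=1, C=k**3 + 27*k**2/4 + 33*k/4 + 2.
Need (2)·f(k+1) − (1)·f(k) = k**3 + 27*k**2/4 + 33*k/4 + 2.
From deg A=0, deg B=0, deg C=3: d=3.
Solving with deg f ≤ 3: f(k) = k*(4*k**2 + 3*k - 3)/4.
Certificate R = B(k−1)f/C = k*(4*k**2 + 3*k - 3)/(4*k**3 + 27*k**2 + 33*k + 8) gives s_k = 2**k*k*(4*k**2 + 3*k - 3).
s_(k+1) − s_k = 2**k*(4*k**3 + 27*k**2 + 33*k + 8) = t_k.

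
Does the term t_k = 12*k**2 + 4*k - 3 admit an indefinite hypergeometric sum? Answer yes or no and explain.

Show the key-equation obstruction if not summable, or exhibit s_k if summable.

t_(k+1)/t_k = (12*k**2 + 28*k + 13)/(12*k**2 + 4*k - 3).
Normal form (A,B,C) = (1, 1, k**2 + k/3 - 1/4).
Set up (1)·f(k+1) − (1)·f(k) − (k**2 + k/3 - 1/4) = 0.
From deg A=0, deg B=0, deg C=2: d=3.
Solving with deg f ≤ 3: f(k) = k*(2*k - 3)*(2*k + 1)/12.
Then R = B(k−1)f/C = k*(2*k - 3)*(2*k + 1)/(12*k**2 + 4*k - 3), so s_k = R(k)·t_k = k*(4*k**2 - 4*k - 3).
Δs = 12*k**2 + 4*k - 3, as required.

Yes. s_k = k*(4*k**2 - 4*k - 3).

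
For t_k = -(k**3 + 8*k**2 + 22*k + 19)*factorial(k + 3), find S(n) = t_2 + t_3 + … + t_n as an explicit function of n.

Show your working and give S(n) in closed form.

r(k) = (k**4 + 15*k**3 + 85*k**2 + 214*k + 200)/(k**3 + 8*k**2 + 22*k + 19) after simplifying.
Normal form (A,B,C) = (k + 4, 1, k**3 + 8*k**2 + 22*k + 19).
f must satisfy (k + 4)·f(k+1) − (1)·f(k) = k**3 + 8*k**2 + 22*k + 19.
deg f ≤ 2 (via 1,0,3).
Match coefficients ⇒ f(k) = k**2 + 3*k + 1.
Get s_k = R·t_k = -(k**2 + 3*k + 1)*factorial(k + 3) with R(k) = B(k−1)f(k)/C(k) = (k**2 + 3*k + 1)/(k**3 + 8*k**2 + 22*k + 19).
Verify: -(k**3 + 8*k**2 + 22*k + 19)*factorial(k + 3) matches t_k.
Evaluate: s_(n+1) = -(n**2 + 5*n + 5)*factorial(n + 4); subtract s_(2) = -1320 ⇒ S(n) = -n**2*factorial(n + 4) - 5*n*factorial(n + 4) - 5*factorial(n + 4) + 1320.

S(n) = -n**2*factorial(n + 4) - 5*n*factorial(n + 4) - 5*factorial(n + 4) + 1320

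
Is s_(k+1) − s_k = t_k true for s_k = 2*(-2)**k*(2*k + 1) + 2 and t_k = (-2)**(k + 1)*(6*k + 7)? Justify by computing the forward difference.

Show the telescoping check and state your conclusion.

s_(k+1) = 2*(-2)**(k + 1)*(2*k + 3) + 2
s_(k+1) − s_k = (-2)**(k + 1)*(6*k + 7)
(s_(k+1) − s_k) − t_k = 0

Valid — Δs_k = t_k.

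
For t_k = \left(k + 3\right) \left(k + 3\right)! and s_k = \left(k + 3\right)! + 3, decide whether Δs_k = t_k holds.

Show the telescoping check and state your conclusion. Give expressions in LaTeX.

s_(k+1) = factorial(k + 4) + 3
s_(k+1) − s_k = (k + 3)*factorial(k + 3)
(s_(k+1) − s_k) − t_k = 0

Valid: the claim telescopes to t_k.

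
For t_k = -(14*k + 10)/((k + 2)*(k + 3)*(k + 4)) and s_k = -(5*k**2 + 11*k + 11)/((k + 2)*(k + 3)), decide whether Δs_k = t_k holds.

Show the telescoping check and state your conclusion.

s_(k+1) = (-11*k - 5*(k + 1)**2 - 22)/((k + 3)*(k + 4))
s_(k+1) − s_k = 2*(-7*k - 5)/(k**3 + 9*k**2 + 26*k + 24)
(s_(k+1) − s_k) − t_k = 0

Valid — Δs_k = t_k.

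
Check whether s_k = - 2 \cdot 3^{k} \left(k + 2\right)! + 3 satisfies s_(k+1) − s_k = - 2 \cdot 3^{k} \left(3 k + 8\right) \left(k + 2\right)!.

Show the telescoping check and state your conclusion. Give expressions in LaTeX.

s_(k+1) = -2*3**(k + 1)*factorial(k + 3) + 3
s_(k+1) − s_k = -2*3**k*(3*k + 8)*factorial(k + 2)
(s_(k+1) − s_k) − t_k = 0

Valid — Δs_k = t_k.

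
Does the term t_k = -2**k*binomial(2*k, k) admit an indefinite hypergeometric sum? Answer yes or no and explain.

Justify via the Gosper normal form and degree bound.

Step 1: r(k) = 4*(2*k + 1)/(k + 1).
A = 8*k + 4, B = k + 1, C = 1.
Solve (8*k + 4)·f(k+1) − (k)·f(k) = 1.
From deg A=1, deg B=1, deg C=0: d=-1.
deg f ≤ -1 is impossible — no certificate.

No; the degree bound rules out any f.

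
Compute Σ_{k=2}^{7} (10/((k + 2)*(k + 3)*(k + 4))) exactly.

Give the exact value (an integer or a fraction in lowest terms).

The ratio is (k + 2)/(k + 5).
Gosper form: A/B · C(k+1)/C(k) with A=k + 2, B=k + 5, C=1.
Set up (k + 2)·f(k+1) − (k + 4)·f(k) − (1) = 0.
Bound: deg f ≤ 2.
Coefficient equations give f(k) = k*(k + 5)/12.
So s_k = (B(k−1)f/C)·t_k = (k*(k + 4)*(k + 5)/12)·t_k = 5*k*(k + 5)/(6*(k + 2)*(k + 3)).
s_(k+1) − s_k = 10/(k**3 + 9*k**2 + 26*k + 24) = t_k.
Telescoping: Σ = s_(8) − s_(2) = 26/33 − (7/12) = 9/44.

Σ = 9/44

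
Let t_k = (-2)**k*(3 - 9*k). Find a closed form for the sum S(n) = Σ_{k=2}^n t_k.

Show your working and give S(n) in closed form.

Ratio r(k) = 2*(-3*k - 2)/(3*k - 1).
Take A(k)=-2, B(k)=1, C(k)=k - 1/3.
Set up (-2)·f(k+1) − (1)·f(k) − (k - 1/3) = 0.
d = 1 from the (0,0,1) case.
Match coefficients ⇒ f(k) = -(k - 1)/3.
R(k) = B(k−1)·f(k)/C(k) = -(k - 1)/(3*k - 1); s_k = R·t_k = 3*(-2)**k*(k - 1).
Check: Δs_k = (-2)**k*(3 - 9*k). ✓
Telescope: S(n) = s_(n+1) − s_(2) = 3*(-2)**(n + 1)*n − (12) = -6*(-2)**n*n - 12.

S(n) = -6*(-2)**n*n - 12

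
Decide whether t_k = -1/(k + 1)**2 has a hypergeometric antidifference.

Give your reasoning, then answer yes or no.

Step 1: r(k) = (k + 1)**2/(k + 2)**2.
Gosper form: A/B · C(k+1)/C(k) with A=k**2 + 2*k + 1, B=k**2 + 4*k + 4, C=1.
Key eq: (k**2 + 2*k + 1)·f(k+1) = (k**2 + 2*k + 1)·f(k) + (1).
Degrees (2,2,0) ⇒ d ≤ 0.
Put f(k) = c0: A·f(k+1) − B(k−1)·f(k) − C = -1; need -1 = 0 — inconsistent ⇒ no f, not summable.

No; the coefficient equations for f are inconsistent.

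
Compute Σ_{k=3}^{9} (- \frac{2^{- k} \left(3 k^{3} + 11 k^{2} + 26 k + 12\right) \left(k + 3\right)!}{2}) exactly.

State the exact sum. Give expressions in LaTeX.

r(k) = (3*k**4 + 32*k**3 + 137*k**2 + 280*k + 208)/(2*(3*k**3 + 11*k**2 + 26*k + 12)) after simplifying.
Take A(k)=k/2 + 2, B(k)=1, C(k)=k**3 + 11*k**2/3 + 26*k/3 + 4.
Need (k/2 + 2)·f(k+1) − (1)·f(k) = k**3 + 11*k**2/3 + 26*k/3 + 4.
Degrees (1,0,3) ⇒ d ≤ 2.
A polynomial solution: f(k) = 2*(3*k**2 - k + 2)/3.
Certificate R = B(k−1)f/C = 2*(3*k**2 - k + 2)/(3*k**3 + 11*k**2 + 26*k + 12) gives s_k = -(3*k**2 - k + 2)*factorial(k + 3)/2**k.
Check: Δs_k = -(3*k**3 + 11*k**2 + 26*k + 12)*factorial(k + 3)/(2*2**k). ✓
Evaluate s at k=10 and k=3: -1775673900 and -2340; difference -1775671560.

Σ = -1775671560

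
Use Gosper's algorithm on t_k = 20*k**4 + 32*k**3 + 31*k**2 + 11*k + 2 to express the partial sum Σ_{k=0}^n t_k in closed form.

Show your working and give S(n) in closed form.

r(k) = (20*k**4 + 112*k**3 + 247*k**2 + 249*k + 96)/(20*k**4 + 32*k**3 + 31*k**2 + 11*k + 2) after simplifying.
Take A(k)=1, B(k)=1, C(k)=k**4 + 8*k**3/5 + 31*k**2/20 + 11*k/20 + 1/10.
f must satisfy (1)·f(k+1) − (1)·f(k) = k**4 + 8*k**3/5 + 31*k**2/20 + 11*k/20 + 1/10.
d = 5 from the (0,0,4) case.
A polynomial solution: f(k) = k*(4*k**4 - 2*k**3 + k**2 - 2*k + 1)/20.
Then R = B(k−1)f/C = k*(4*k**4 - 2*k**3 + k**2 - 2*k + 1)/(20*k**4 + 32*k**3 + 31*k**2 + 11*k + 2), so s_k = R(k)·t_k = k*(4*k**4 - 2*k**3 + k**2 - 2*k + 1).
Check: Δs_k = 20*k**4 + 32*k**3 + 31*k**2 + 11*k + 2. ✓
s_(n+1) = 4*n**5 + 18*n**4 + 33*n**3 + 29*n**2 + 12*n + 2 and s_(0) = 0, so S(n) = 4*n**5 + 18*n**4 + 33*n**3 + 29*n**2 + 12*n + 2.

S(n) = 4*n**5 + 18*n**4 + 33*n**3 + 29*n**2 + 12*n + 2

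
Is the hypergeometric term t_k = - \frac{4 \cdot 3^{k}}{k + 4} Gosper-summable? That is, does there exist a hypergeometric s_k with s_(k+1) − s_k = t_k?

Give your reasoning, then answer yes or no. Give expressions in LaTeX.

Compute t_(k+1)/t_k: get 3*(k + 4)/(k + 5).
Normal form (A,B,C) = (3*k + 12, k + 5, 1).
f must satisfy (3*k + 12)·f(k+1) − (k + 4)·f(k) = 1.
From deg A=1, deg B=1, deg C=0: d=-1.
Negative degree bound (-1): no f exists, t_k not Gosper-summable.

No; the degree bound rules out any f.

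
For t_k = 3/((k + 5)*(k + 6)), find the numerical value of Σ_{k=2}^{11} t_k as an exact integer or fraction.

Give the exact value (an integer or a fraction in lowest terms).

Σ = 30/119

Step 1: r(k) = (k + 5)/(k + 7).
Take A(k)=k + 5, B(k)=k + 7, C(k)=1.
Solve (k + 5)·f(k+1) − (k + 6)·f(k) = 1.
deg f ≤ 1 (via 1,1,0).
Solving with deg f ≤ 1: f(k) = k/5.
Get s_k = R·t_k = 3*k/(5*(k + 5)) with R(k) = B(k−1)f(k)/C(k) = k*(k + 6)/5.
s_(k+1) − s_k = 3/(k**2 + 11*k + 30) = t_k.
Σ_(k=2)^(11) t_k = s_(12) − s_(2) = 36/85 − (6/35) = 30/119.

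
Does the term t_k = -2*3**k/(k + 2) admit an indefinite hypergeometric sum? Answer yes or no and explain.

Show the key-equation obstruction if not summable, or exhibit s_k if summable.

Step 1: r(k) = 3*(k + 2)/(k + 3).
Gosper form: A/B · C(k+1)/C(k) with A=3*k + 6, B=k + 3, C=1.
Need (3*k + 6)·f(k+1) − (k + 2)·f(k) = 1.
Degrees (1,1,0) ⇒ d ≤ -1.
Negative degree bound (-1): no f exists, t_k not Gosper-summable.

No — key equation has no polynomial f.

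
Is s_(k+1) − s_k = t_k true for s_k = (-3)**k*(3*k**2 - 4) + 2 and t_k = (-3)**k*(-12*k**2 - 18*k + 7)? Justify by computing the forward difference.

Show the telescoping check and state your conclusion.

s_(k+1) = (-3)**(k + 1)*(3*(k + 1)**2 - 4) + 2
s_(k+1) − s_k = (-3)**k*(-12*k**2 - 18*k + 7)
(s_(k+1) − s_k) − t_k = 0

valid; difference matches t_k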